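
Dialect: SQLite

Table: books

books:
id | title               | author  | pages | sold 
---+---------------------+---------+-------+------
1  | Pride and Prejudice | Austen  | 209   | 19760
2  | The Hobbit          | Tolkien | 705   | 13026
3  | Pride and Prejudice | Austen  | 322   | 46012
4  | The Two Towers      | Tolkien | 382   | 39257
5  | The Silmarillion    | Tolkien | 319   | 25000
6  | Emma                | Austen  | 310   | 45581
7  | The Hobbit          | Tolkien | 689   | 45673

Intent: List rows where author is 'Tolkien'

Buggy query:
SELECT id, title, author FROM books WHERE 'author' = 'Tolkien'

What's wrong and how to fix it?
Bug: 'author' in single quotes is a string literal, not the column; the comparison is literal-vs-literal and never true

Fix: Remove the quotes around the column name (or use double quotes for an identifier)

Corrected query:
SELECT id, title, author FROM books WHERE author = 'Tolkien'

Result:
id | title            | author 
---+------------------+--------
2  | The Hobbit       | Tolkien
4  | The Two Towers   | Tolkien
5  | The Silmarillion | Tolkien
7  | The Hobbit       | Tolkien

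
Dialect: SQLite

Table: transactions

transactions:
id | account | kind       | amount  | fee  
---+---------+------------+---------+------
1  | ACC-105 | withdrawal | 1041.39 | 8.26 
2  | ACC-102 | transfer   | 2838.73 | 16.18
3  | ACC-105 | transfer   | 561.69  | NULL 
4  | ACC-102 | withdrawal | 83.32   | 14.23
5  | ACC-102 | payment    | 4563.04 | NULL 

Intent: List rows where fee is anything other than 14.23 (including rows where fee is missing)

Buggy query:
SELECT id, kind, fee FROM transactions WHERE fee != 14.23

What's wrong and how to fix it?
Bug: Inequality against NULL is unknown, not true; rows with NULL are dropped

Fix: Add an explicit OR fee IS NULL to include the missing-value rows

Corrected query:
SELECT id, kind, fee FROM transactions WHERE fee != 14.23 OR fee IS NULL

Result:
id | kind       | fee  
---+------------+------
1  | withdrawal | 8.26 
2  | transfer   | 16.18
3  | transfer   | NULL 
5  | payment    | NULL 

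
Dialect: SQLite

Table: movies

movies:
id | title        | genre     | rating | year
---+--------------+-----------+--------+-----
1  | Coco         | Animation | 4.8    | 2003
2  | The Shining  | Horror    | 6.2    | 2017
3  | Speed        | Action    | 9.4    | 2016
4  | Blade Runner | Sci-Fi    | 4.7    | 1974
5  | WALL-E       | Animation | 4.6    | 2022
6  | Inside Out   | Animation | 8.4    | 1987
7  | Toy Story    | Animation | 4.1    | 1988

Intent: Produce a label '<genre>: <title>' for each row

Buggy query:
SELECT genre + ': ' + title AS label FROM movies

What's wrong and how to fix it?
Bug: SQLite uses || for string concatenation; + coerces text to numbers (yielding 0)

Fix: Replace + with || to concatenate text

Corrected query:
SELECT genre || ': ' || title AS label FROM movies

Result:
label                
---------------------
Animation: Coco      
Horror: The Shining  
Action: Speed        
Sci-Fi: Blade Runner 
Animation: WALL-E    
Animation: Inside Out
Animation: Toy Story 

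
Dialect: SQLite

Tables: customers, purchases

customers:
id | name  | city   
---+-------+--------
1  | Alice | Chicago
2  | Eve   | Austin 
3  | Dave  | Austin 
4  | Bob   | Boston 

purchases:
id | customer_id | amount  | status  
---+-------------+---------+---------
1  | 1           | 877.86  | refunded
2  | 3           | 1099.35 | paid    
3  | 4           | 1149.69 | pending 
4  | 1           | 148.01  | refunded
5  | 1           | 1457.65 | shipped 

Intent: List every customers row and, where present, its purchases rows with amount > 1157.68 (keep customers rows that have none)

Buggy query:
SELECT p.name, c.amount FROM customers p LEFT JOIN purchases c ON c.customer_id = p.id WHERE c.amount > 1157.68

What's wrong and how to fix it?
Bug: Filtering c.amount in WHERE discards the NULL rows produced by LEFT JOIN, turning it into an inner join

Fix: Put 'c.amount > 1157.68' in the JOIN's ON clause instead of WHERE

Corrected query:
SELECT p.name, c.amount FROM customers p LEFT JOIN purchases c ON c.customer_id = p.id AND c.amount > 1157.68

Result:
name  | amount 
------+--------
Alice | 1457.65
Eve   | NULL   
Dave  | NULL   
Bob   | NULL   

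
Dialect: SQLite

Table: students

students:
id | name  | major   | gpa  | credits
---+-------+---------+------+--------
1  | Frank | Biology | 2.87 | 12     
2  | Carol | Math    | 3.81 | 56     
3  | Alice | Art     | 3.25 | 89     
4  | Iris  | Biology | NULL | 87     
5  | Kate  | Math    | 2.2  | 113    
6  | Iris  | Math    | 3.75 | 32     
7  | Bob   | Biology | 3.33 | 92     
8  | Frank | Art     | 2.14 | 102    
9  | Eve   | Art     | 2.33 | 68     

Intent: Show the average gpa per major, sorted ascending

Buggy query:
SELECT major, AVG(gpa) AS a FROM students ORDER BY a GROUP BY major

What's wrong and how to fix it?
Bug: ORDER BY appears before GROUP BY; SQL clause order requires GROUP BY first

Fix: Move ORDER BY to the end, after GROUP BY

Corrected query:
SELECT major, AVG(gpa) AS a FROM students GROUP BY major ORDER BY a

Result:
major   | a       
--------+---------
Art     | 2.573333
Biology | 3.1     
Math    | 3.253333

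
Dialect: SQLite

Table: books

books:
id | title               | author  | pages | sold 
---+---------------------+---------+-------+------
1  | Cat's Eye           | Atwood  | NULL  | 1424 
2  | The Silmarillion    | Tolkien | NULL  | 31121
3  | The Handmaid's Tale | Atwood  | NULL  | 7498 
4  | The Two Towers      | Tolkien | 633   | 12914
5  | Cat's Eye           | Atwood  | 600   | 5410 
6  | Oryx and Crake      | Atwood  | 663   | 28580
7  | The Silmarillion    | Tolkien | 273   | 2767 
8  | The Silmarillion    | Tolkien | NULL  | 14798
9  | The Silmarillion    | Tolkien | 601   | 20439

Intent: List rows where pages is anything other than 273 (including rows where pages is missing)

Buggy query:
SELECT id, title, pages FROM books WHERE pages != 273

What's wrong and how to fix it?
Bug: Inequality against NULL is unknown, not true; rows with NULL are dropped

Fix: Handle NULL separately with IS NULL alongside the inequality

Corrected query:
SELECT id, title, pages FROM books WHERE pages != 273 OR pages IS NULL

Result:
id | title               | pages
---+---------------------+------
1  | Cat's Eye           | NULL 
2  | The Silmarillion    | NULL 
3  | The Handmaid's Tale | NULL 
4  | The Two Towers      | 633  
5  | Cat's Eye           | 600  
6  | Oryx and Crake      | 663  
8  | The Silmarillion    | NULL 
9  | The Silmarillion    | 601  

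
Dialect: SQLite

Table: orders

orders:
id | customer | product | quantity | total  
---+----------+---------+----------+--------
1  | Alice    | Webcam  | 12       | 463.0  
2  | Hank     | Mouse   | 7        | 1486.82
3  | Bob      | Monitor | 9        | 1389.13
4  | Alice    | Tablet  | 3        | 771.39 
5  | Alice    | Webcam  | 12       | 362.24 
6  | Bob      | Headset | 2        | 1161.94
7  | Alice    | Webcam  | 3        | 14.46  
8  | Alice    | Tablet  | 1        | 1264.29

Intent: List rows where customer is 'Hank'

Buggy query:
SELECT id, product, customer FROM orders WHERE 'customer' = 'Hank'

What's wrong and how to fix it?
Bug: 'customer' in single quotes is a string literal, not the column; the comparison is literal-vs-literal and never true

Fix: Remove the quotes around the column name (or use double quotes for an identifier)

Corrected query:
SELECT id, product, customer FROM orders WHERE customer = 'Hank'

Result:
id | product | customer
---+---------+---------
2  | Mouse   | Hank    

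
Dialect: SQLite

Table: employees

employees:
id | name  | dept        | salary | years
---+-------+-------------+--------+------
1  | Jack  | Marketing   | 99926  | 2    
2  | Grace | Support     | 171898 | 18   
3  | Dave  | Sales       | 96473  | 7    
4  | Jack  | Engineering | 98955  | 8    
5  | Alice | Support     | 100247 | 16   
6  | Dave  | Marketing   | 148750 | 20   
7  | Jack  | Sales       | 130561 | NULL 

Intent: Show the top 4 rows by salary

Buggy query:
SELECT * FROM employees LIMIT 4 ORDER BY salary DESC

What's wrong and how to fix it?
Bug: ORDER BY cannot follow LIMIT; LIMIT is the final clause

Fix: Sort with ORDER BY, then apply LIMIT

Corrected query:
SELECT * FROM employees ORDER BY salary DESC LIMIT 4

Result:
id | name  | dept      | salary | years
---+-------+-----------+--------+------
2  | Grace | Support   | 171898 | 18   
6  | Dave  | Marketing | 148750 | 20   
7  | Jack  | Sales     | 130561 | NULL 
5  | Alice | Support   | 100247 | 16   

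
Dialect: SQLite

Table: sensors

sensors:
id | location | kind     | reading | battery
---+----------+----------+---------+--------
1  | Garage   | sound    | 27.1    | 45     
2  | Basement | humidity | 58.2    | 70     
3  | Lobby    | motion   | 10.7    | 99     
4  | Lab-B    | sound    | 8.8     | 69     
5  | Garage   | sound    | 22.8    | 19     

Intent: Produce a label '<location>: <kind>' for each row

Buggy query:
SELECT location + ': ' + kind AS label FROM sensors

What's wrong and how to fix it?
Bug: SQLite uses || for string concatenation; + coerces text to numbers (yielding 0)

Fix: Use the || operator for string concatenation

Corrected query:
SELECT location || ': ' || kind AS label FROM sensors

Result:
label             
------------------
Garage: sound     
Basement: humidity
Lobby: motion     
Lab-B: sound      
Garage: sound     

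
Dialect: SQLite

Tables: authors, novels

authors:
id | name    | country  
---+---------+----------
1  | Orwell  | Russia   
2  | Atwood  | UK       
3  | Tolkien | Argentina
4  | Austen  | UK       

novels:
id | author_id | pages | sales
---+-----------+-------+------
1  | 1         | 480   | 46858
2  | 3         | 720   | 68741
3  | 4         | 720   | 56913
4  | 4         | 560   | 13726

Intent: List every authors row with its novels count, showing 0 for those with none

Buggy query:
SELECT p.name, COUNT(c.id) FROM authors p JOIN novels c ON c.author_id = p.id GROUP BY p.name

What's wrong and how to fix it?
Bug: INNER JOIN drops authors rows that have no matching novels rows

Fix: Switch to LEFT JOIN to retain unmatched parent rows

Corrected query:
SELECT p.name, COUNT(c.id) FROM authors p LEFT JOIN novels c ON c.author_id = p.id GROUP BY p.name

Result:
name    | COUNT(c.id)
--------+------------
Atwood  | 0          
Austen  | 2          
Orwell  | 1          
Tolkien | 1          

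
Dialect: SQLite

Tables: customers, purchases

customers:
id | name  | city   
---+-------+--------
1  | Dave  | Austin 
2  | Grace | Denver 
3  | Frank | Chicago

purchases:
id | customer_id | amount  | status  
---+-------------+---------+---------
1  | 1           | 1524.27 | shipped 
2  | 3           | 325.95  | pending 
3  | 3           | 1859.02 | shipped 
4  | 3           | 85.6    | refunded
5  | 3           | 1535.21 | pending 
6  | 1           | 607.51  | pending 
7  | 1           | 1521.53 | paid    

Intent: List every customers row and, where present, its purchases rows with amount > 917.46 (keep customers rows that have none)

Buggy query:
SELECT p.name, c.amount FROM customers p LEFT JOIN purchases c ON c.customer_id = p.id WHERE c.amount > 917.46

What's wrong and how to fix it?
Bug: A WHERE condition on the right-hand table after LEFT JOIN drops unmatched parents

Fix: Move the right-table condition into the ON clause so unmatched parents are kept

Corrected query:
SELECT p.name, c.amount FROM customers p LEFT JOIN purchases c ON c.customer_id = p.id AND c.amount > 917.46

Result:
name  | amount 
------+--------
Dave  | 1521.53
Dave  | 1524.27
Grace | NULL   
Frank | 1535.21
Frank | 1859.02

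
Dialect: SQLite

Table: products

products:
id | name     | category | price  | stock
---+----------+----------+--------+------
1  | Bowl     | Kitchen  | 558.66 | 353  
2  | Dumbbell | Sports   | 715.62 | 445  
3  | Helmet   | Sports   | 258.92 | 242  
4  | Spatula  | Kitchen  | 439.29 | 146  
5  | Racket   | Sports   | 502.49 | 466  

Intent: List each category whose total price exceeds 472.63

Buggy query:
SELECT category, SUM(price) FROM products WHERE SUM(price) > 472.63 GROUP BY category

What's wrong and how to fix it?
Bug: SUM(price) is an aggregate, but WHERE filters rows before aggregation

Fix: Use HAVING (which filters groups after aggregation) instead of WHERE

Corrected query:
SELECT category, SUM(price) FROM products GROUP BY category HAVING SUM(price) > 472.63

Result:
category | SUM(price)
---------+-----------
Kitchen  | 997.95    
Sports   | 1477.03   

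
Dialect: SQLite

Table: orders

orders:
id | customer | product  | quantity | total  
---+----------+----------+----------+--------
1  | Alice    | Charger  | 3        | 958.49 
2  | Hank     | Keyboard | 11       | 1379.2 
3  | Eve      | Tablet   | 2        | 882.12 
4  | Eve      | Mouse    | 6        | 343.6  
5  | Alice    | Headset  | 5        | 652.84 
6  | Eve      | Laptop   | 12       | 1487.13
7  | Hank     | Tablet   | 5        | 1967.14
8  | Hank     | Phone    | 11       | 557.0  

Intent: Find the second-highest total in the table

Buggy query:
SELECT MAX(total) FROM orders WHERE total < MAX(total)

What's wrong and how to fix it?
Bug: MAX(total) on the right of the comparison is an aggregate-in-WHERE error

Fix: Compute the overall MAX in a subquery, then take MAX of rows below it

Corrected query:
SELECT MAX(total) FROM orders WHERE total < (SELECT MAX(total) FROM orders)

Result:
MAX(total)
----------
1487.13   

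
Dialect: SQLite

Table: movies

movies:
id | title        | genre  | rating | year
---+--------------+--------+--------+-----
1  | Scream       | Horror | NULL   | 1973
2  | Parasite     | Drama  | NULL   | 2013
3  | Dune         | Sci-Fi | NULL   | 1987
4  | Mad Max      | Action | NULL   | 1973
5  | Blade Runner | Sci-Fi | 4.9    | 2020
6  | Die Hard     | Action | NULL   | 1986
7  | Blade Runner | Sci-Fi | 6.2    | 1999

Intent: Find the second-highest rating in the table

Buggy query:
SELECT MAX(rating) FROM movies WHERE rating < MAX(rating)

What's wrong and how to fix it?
Bug: The inner MAX is an aggregate inside WHERE, which is not allowed

Fix: Compute the overall MAX in a subquery, then take MAX of rows below it

Corrected query:
SELECT MAX(rating) FROM movies WHERE rating < (SELECT MAX(rating) FROM movies)

Result:
MAX(rating)
-----------
4.9        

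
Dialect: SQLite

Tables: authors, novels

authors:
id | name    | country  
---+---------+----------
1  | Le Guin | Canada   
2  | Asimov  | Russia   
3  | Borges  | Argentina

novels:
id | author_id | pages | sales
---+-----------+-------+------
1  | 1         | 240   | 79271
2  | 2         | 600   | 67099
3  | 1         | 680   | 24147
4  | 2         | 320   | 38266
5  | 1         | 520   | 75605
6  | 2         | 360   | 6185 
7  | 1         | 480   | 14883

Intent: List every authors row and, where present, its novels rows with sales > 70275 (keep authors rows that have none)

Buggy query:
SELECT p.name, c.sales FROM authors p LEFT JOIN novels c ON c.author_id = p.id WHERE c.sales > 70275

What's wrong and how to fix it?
Bug: Filtering c.sales in WHERE discards the NULL rows produced by LEFT JOIN, turning it into an inner join

Fix: Put 'c.sales > 70275' in the JOIN's ON clause instead of WHERE

Corrected query:
SELECT p.name, c.sales FROM authors p LEFT JOIN novels c ON c.author_id = p.id AND c.sales > 70275

Result:
name    | sales
--------+------
Le Guin | 75605
Le Guin | 79271
Asimov  | NULL 
Borges  | NULL 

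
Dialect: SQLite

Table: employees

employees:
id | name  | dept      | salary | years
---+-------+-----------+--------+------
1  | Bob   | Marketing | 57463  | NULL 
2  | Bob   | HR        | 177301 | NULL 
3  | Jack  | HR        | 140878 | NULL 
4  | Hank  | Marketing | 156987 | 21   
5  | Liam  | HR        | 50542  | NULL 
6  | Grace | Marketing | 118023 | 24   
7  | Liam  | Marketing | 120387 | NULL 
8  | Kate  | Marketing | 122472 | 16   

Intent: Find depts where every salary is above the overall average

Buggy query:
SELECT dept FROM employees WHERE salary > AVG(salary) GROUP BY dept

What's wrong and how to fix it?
Bug: AVG() is an aggregate; it can't sit directly in WHERE

Fix: Use a subquery for AVG and a HAVING MIN(...) filter so the condition holds for every row in the group

Corrected query:
SELECT dept FROM employees GROUP BY dept HAVING MIN(salary) > (SELECT AVG(salary) FROM employees)

Result:
(no rows)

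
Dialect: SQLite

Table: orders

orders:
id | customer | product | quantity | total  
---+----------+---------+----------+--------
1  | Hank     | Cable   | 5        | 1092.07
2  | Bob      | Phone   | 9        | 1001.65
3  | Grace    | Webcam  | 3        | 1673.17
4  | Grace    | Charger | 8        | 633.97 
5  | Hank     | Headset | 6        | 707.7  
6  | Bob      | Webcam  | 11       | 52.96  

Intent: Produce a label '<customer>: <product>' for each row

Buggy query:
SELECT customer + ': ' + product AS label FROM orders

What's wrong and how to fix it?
Bug: SQLite uses || for string concatenation; + coerces text to numbers (yielding 0)

Fix: Replace + with || to concatenate text

Corrected query:
SELECT customer || ': ' || product AS label FROM orders

Result:
label         
--------------
Hank: Cable   
Bob: Phone    
Grace: Webcam 
Grace: Charger
Hank: Headset 
Bob: Webcam   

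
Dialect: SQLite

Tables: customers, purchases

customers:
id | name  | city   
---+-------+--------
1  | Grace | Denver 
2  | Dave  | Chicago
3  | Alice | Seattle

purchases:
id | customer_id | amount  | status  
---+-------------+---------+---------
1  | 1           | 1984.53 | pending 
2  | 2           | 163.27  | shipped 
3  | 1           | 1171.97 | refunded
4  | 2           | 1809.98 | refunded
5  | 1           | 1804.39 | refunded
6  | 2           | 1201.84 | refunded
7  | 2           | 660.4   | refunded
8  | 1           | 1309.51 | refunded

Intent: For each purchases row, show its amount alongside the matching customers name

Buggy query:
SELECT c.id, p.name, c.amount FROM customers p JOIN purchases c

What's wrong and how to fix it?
Bug: JOIN with no ON clause produces a cartesian product; every purchases row pairs with every customers row

Fix: Add ON c.customer_id = p.id to the JOIN

Corrected query:
SELECT c.id, p.name, c.amount FROM customers p JOIN purchases c ON c.customer_id = p.id

Result:
id | name  | amount 
---+-------+--------
1  | Grace | 1984.53
2  | Dave  | 163.27 
3  | Grace | 1171.97
4  | Dave  | 1809.98
5  | Grace | 1804.39
6  | Dave  | 1201.84
7  | Dave  | 660.4  
8  | Grace | 1309.51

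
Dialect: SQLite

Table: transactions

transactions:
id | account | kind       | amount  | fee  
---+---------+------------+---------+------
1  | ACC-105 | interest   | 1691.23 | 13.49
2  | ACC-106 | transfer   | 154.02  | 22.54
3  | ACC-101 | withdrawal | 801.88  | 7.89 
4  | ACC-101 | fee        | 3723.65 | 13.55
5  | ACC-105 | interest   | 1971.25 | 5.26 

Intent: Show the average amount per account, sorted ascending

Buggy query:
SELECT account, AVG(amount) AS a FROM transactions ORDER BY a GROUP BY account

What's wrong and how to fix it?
Bug: GROUP BY must precede ORDER BY

Fix: Move ORDER BY to the end, after GROUP BY

Corrected query:
SELECT account, AVG(amount) AS a FROM transactions GROUP BY account ORDER BY a

Result:
account | a       
--------+---------
ACC-106 | 154.02  
ACC-105 | 1831.24 
ACC-101 | 2262.765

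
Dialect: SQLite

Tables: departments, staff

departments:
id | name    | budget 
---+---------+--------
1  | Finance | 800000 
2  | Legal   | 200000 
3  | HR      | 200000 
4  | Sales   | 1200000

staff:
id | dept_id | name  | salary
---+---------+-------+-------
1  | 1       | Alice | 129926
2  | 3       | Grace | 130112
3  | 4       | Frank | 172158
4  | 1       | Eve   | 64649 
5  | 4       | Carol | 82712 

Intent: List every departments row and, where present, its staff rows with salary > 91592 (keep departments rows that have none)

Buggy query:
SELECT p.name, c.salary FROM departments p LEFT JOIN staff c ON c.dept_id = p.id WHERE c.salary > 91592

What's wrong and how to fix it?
Bug: Filtering c.salary in WHERE discards the NULL rows produced by LEFT JOIN, turning it into an inner join

Fix: Put 'c.salary > 91592' in the JOIN's ON clause instead of WHERE

Corrected query:
SELECT p.name, c.salary FROM departments p LEFT JOIN staff c ON c.dept_id = p.id AND c.salary > 91592

Result:
name    | salary
--------+-------
Finance | 129926
Legal   | NULL  
HR      | 130112
Sales   | 172158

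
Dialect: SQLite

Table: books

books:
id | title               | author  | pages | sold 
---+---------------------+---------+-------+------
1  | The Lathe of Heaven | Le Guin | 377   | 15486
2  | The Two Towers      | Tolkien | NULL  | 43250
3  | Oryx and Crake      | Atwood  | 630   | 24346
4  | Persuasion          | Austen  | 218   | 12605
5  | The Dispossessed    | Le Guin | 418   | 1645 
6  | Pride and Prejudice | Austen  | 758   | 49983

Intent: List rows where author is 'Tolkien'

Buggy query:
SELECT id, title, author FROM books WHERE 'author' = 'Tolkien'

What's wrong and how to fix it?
Bug: 'author' in single quotes is a string literal, not the column; the comparison is literal-vs-literal and never true

Fix: Reference the column as author without single quotes

Corrected query:
SELECT id, title, author FROM books WHERE author = 'Tolkien'

Result:
id | title          | author 
---+----------------+--------
2  | The Two Towers | Tolkien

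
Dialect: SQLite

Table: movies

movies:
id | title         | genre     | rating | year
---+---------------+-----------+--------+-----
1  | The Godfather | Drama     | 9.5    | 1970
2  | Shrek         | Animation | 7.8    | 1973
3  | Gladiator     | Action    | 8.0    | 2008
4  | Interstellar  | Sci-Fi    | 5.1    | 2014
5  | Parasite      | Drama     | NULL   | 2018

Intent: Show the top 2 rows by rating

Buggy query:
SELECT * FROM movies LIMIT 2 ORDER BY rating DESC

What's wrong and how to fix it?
Bug: ORDER BY cannot follow LIMIT; LIMIT is the final clause

Fix: Swap the clauses: ORDER BY first, then LIMIT

Corrected query:
SELECT * FROM movies ORDER BY rating DESC LIMIT 2

Result:
id | title         | genre  | rating | year
---+---------------+--------+--------+-----
1  | The Godfather | Drama  | 9.5    | 1970
3  | Gladiator     | Action | 8      | 2008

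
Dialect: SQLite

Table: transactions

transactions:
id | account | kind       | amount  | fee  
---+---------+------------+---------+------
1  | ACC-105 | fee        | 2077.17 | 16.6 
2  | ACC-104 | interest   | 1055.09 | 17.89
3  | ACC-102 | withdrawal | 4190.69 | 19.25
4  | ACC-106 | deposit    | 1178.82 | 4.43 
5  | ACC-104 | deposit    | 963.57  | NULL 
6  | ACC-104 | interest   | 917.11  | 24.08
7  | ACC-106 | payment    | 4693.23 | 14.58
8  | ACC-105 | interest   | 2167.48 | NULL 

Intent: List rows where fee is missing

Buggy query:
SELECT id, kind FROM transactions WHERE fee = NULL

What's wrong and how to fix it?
Bug: Comparing to NULL with '=' never matches; NULL = NULL is unknown, not true

Fix: Use IS NULL to test for NULL

Corrected query:
SELECT id, kind FROM transactions WHERE fee IS NULL

Result:
id | kind    
---+---------
5  | deposit 
8  | interest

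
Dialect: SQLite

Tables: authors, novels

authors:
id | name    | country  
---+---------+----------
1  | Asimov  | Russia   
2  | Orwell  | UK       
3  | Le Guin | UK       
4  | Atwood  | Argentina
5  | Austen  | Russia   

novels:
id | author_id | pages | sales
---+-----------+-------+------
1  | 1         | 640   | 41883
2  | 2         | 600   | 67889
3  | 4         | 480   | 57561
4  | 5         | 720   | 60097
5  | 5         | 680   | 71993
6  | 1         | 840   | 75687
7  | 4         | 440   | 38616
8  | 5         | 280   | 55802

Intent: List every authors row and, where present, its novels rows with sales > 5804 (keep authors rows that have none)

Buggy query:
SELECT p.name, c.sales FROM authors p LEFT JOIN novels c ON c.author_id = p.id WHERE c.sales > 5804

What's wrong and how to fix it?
Bug: Filtering c.sales in WHERE discards the NULL rows produced by LEFT JOIN, turning it into an inner join

Fix: Move the right-table condition into the ON clause so unmatched parents are kept

Corrected query:
SELECT p.name, c.sales FROM authors p LEFT JOIN novels c ON c.author_id = p.id AND c.sales > 5804

Result:
name    | sales
--------+------
Asimov  | 41883
Asimov  | 75687
Orwell  | 67889
Le Guin | NULL 
Atwood  | 38616
Atwood  | 57561
Austen  | 55802
Austen  | 60097
Austen  | 71993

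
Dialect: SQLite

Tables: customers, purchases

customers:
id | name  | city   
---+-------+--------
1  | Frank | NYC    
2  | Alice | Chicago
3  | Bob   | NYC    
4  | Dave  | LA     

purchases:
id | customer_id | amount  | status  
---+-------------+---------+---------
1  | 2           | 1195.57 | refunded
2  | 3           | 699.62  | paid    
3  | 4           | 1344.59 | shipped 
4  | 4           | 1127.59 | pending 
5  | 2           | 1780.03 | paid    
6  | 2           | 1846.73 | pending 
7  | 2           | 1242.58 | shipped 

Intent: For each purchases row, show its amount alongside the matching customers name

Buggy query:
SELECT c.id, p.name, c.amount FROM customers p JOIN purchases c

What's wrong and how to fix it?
Bug: JOIN with no ON clause produces a cartesian product; every purchases row pairs with every customers row

Fix: Add ON c.customer_id = p.id to the JOIN

Corrected query:
SELECT c.id, p.name, c.amount FROM customers p JOIN purchases c ON c.customer_id = p.id

Result:
id | name  | amount 
---+-------+--------
1  | Alice | 1195.57
2  | Bob   | 699.62 
3  | Dave  | 1344.59
4  | Dave  | 1127.59
5  | Alice | 1780.03
6  | Alice | 1846.73
7  | Alice | 1242.58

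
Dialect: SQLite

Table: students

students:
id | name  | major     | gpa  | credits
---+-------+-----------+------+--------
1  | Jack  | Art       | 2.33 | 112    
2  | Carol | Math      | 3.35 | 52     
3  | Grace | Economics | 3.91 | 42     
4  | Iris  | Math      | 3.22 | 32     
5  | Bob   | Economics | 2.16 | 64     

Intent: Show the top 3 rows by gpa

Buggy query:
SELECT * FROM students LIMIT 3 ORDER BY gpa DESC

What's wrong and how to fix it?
Bug: LIMIT must come after ORDER BY

Fix: Swap the clauses: ORDER BY first, then LIMIT

Corrected query:
SELECT * FROM students ORDER BY gpa DESC LIMIT 3

Result:
id | name  | major     | gpa  | credits
---+-------+-----------+------+--------
3  | Grace | Economics | 3.91 | 42     
2  | Carol | Math      | 3.35 | 52     
4  | Iris  | Math      | 3.22 | 32     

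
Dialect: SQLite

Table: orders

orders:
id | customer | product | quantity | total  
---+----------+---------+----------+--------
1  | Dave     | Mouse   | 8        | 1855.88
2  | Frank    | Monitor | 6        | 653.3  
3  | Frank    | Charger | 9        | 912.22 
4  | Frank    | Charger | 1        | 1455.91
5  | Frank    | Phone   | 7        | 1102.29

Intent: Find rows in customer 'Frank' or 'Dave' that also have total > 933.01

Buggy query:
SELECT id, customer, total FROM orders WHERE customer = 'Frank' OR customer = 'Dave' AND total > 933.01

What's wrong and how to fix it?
Bug: Without parentheses, AND is evaluated before OR, so the total filter only applies to the 'Dave' branch

Fix: Group the OR with parentheses (or use IN), then AND the threshold

Corrected query:
SELECT id, customer, total FROM orders WHERE (customer = 'Frank' OR customer = 'Dave') AND total > 933.01

Result:
id | customer | total  
---+----------+--------
1  | Dave     | 1855.88
4  | Frank    | 1455.91
5  | Frank    | 1102.29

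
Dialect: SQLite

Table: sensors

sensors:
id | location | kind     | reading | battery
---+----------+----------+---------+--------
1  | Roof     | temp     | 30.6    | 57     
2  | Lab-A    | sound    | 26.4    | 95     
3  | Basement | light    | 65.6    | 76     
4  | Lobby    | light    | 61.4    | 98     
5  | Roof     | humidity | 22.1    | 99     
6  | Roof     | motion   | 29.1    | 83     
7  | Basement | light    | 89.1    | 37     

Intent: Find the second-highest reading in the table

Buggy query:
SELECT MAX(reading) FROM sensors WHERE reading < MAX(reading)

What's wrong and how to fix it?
Bug: MAX(reading) on the right of the comparison is an aggregate-in-WHERE error

Fix: Compute the overall MAX in a subquery, then take MAX of rows below it

Corrected query:
SELECT MAX(reading) FROM sensors WHERE reading < (SELECT MAX(reading) FROM sensors)

Result:
MAX(reading)
------------
65.6        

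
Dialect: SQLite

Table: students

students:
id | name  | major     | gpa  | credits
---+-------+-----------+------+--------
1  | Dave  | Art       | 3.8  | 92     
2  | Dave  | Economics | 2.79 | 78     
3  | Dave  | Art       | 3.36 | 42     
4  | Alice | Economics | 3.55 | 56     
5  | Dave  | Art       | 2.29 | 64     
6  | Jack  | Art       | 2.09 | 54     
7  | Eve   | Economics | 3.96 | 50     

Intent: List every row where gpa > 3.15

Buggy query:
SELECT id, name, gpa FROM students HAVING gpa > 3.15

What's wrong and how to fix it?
Bug: HAVING filters the output of aggregation, but this query has no GROUP BY and no aggregate functions, so SQLite rejects it (HAVING clause on a non-aggregate query); the condition here is per row

Fix: Use WHERE for row-level filtering

Corrected query:
SELECT id, name, gpa FROM students WHERE gpa > 3.15

Result:
id | name  | gpa 
---+-------+-----
1  | Dave  | 3.8 
3  | Dave  | 3.36
4  | Alice | 3.55
7  | Eve   | 3.96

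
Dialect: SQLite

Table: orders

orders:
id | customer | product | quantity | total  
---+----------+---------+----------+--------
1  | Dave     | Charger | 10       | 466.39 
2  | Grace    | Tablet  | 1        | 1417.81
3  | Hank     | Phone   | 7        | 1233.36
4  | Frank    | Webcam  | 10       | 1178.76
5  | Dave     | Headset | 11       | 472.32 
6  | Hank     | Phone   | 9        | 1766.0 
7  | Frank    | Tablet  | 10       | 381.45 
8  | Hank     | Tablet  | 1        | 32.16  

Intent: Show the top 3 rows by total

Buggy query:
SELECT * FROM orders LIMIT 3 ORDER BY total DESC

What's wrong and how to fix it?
Bug: ORDER BY cannot follow LIMIT; LIMIT is the final clause

Fix: Swap the clauses: ORDER BY first, then LIMIT

Corrected query:
SELECT * FROM orders ORDER BY total DESC LIMIT 3

Result:
id | customer | product | quantity | total  
---+----------+---------+----------+--------
6  | Hank     | Phone   | 9        | 1766   
2  | Grace    | Tablet  | 1        | 1417.81
3  | Hank     | Phone   | 7        | 1233.36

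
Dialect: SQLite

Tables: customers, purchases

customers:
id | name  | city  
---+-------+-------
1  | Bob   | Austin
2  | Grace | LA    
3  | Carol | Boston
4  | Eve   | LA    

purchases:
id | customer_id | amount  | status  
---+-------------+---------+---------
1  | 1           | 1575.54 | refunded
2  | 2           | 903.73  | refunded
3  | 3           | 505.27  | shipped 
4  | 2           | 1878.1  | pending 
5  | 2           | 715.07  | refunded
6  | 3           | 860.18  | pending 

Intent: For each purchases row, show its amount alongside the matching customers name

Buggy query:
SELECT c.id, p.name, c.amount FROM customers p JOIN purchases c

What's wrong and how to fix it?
Bug: JOIN with no ON clause produces a cartesian product; every purchases row pairs with every customers row

Fix: Add ON c.customer_id = p.id to the JOIN

Corrected query:
SELECT c.id, p.name, c.amount FROM customers p JOIN purchases c ON c.customer_id = p.id

Result:
id | name  | amount 
---+-------+--------
1  | Bob   | 1575.54
2  | Grace | 903.73 
3  | Carol | 505.27 
4  | Grace | 1878.1 
5  | Grace | 715.07 
6  | Carol | 860.18 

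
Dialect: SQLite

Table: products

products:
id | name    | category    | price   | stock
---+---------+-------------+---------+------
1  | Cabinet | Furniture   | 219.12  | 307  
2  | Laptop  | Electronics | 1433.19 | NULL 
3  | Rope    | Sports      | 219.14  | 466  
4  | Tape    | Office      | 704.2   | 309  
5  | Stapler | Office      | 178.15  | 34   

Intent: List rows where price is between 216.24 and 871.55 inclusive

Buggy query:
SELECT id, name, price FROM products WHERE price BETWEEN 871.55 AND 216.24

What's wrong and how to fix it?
Bug: The bounds are reversed; BETWEEN a AND b requires a <= b to match anything

Fix: Swap the bounds so the smaller value comes first

Corrected query:
SELECT id, name, price FROM products WHERE price BETWEEN 216.24 AND 871.55

Result:
id | name    | price 
---+---------+-------
1  | Cabinet | 219.12
3  | Rope    | 219.14
4  | Tape    | 704.2 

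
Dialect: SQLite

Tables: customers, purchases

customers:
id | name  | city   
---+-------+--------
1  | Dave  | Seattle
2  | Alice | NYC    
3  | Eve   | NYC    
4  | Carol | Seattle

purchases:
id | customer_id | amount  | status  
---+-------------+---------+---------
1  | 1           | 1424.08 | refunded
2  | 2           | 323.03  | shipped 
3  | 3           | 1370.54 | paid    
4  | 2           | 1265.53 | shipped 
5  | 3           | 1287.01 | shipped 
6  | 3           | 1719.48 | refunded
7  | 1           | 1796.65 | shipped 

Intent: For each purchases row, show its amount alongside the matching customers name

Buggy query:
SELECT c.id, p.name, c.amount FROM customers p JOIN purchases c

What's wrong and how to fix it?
Bug: JOIN with no ON clause produces a cartesian product; every purchases row pairs with every customers row

Fix: Add ON c.customer_id = p.id to the JOIN

Corrected query:
SELECT c.id, p.name, c.amount FROM customers p JOIN purchases c ON c.customer_id = p.id

Result:
id | name  | amount 
---+-------+--------
1  | Dave  | 1424.08
2  | Alice | 323.03 
3  | Eve   | 1370.54
4  | Alice | 1265.53
5  | Eve   | 1287.01
6  | Eve   | 1719.48
7  | Dave  | 1796.65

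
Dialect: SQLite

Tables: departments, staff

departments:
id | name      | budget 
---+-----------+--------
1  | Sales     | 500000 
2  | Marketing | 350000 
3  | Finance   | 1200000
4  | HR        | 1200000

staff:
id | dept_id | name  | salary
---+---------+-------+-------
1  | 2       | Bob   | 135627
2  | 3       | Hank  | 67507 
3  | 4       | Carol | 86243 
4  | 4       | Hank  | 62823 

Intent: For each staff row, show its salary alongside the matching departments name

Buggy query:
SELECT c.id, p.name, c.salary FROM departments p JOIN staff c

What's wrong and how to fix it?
Bug: Missing join condition: each staff row is matched to all departments rows instead of just its own

Fix: Add ON c.dept_id = p.id to the JOIN

Corrected query:
SELECT c.id, p.name, c.salary FROM departments p JOIN staff c ON c.dept_id = p.id

Result:
id | name      | salary
---+-----------+-------
1  | Marketing | 135627
2  | Finance   | 67507 
3  | HR        | 86243 
4  | HR        | 62823 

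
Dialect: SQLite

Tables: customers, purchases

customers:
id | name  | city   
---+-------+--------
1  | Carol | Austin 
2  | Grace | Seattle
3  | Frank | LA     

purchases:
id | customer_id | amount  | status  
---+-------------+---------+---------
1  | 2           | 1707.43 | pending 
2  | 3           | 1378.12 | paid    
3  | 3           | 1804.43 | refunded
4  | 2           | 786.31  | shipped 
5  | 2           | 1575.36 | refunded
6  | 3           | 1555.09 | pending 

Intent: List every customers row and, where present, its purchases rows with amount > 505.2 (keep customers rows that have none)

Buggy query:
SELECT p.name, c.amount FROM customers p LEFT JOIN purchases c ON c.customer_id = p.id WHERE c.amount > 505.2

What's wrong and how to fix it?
Bug: A WHERE condition on the right-hand table after LEFT JOIN drops unmatched parents

Fix: Put 'c.amount > 505.2' in the JOIN's ON clause instead of WHERE

Corrected query:
SELECT p.name, c.amount FROM customers p LEFT JOIN purchases c ON c.customer_id = p.id AND c.amount > 505.2

Result:
name  | amount 
------+--------
Carol | NULL   
Grace | 786.31 
Grace | 1575.36
Grace | 1707.43
Frank | 1378.12
Frank | 1555.09
Frank | 1804.43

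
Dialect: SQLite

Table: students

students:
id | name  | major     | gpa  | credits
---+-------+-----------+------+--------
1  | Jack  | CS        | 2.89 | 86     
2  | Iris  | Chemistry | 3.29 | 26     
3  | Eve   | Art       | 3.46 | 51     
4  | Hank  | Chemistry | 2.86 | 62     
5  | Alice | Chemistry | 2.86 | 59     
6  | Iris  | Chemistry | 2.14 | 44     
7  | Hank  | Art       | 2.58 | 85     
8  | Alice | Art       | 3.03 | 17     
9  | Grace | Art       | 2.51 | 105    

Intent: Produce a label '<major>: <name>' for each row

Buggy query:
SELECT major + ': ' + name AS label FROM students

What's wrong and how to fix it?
Bug: SQLite uses || for string concatenation; + coerces text to numbers (yielding 0)

Fix: Replace + with || to concatenate text

Corrected query:
SELECT major || ': ' || name AS label FROM students

Result:
label           
----------------
CS: Jack        
Chemistry: Iris 
Art: Eve        
Chemistry: Hank 
Chemistry: Alice
Chemistry: Iris 
Art: Hank       
Art: Alice      
Art: Grace      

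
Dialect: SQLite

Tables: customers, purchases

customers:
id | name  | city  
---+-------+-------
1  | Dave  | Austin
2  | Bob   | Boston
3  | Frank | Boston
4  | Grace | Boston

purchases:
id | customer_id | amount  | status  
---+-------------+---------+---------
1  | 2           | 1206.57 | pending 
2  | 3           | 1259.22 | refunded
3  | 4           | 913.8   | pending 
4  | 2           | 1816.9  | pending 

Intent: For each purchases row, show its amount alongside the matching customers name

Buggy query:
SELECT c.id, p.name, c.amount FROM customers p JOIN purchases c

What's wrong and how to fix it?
Bug: Missing join condition: each purchases row is matched to all customers rows instead of just its own

Fix: Add ON c.customer_id = p.id to the JOIN

Corrected query:
SELECT c.id, p.name, c.amount FROM customers p JOIN purchases c ON c.customer_id = p.id

Result:
id | name  | amount 
---+-------+--------
1  | Bob   | 1206.57
2  | Frank | 1259.22
3  | Grace | 913.8  
4  | Bob   | 1816.9 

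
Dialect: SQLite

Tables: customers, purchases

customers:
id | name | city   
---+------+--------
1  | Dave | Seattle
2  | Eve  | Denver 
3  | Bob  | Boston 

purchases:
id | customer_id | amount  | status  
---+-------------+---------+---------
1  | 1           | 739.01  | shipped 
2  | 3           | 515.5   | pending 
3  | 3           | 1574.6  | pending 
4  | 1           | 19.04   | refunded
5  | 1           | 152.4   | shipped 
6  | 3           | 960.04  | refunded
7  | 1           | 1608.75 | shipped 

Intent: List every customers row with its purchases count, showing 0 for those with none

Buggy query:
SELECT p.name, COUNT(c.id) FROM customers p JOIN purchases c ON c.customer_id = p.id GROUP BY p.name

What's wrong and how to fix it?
Bug: INNER JOIN drops customers rows that have no matching purchases rows

Fix: Use LEFT JOIN so parents without children still appear (COUNT(c.id) gives 0)

Corrected query:
SELECT p.name, COUNT(c.id) FROM customers p LEFT JOIN purchases c ON c.customer_id = p.id GROUP BY p.name

Result:
name | COUNT(c.id)
-----+------------
Bob  | 3          
Dave | 4          
Eve  | 0          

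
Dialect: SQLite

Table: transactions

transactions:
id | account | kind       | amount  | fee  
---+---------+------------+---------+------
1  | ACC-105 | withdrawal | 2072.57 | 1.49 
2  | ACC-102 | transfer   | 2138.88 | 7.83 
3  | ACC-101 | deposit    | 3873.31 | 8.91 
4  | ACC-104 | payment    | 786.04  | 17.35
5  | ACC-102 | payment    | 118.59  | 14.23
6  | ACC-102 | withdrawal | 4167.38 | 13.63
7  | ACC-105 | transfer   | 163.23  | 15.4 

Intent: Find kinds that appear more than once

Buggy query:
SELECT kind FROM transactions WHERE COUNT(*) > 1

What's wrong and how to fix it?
Bug: WHERE can't reference COUNT(*); aggregates are computed after WHERE

Fix: GROUP BY kind, then filter groups with HAVING COUNT(*) > 1

Corrected query:
SELECT kind FROM transactions GROUP BY kind HAVING COUNT(*) > 1

Result:
kind      
----------
payment   
transfer  
withdrawal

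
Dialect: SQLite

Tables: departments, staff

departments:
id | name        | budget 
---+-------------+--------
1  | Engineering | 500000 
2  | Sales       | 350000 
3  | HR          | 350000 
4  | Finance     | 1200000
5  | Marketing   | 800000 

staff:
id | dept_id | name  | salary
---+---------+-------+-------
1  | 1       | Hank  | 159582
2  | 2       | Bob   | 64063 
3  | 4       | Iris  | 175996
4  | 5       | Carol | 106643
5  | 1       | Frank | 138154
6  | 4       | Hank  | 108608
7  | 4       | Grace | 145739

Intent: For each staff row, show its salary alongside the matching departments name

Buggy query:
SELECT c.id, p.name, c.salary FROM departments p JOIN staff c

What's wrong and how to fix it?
Bug: Missing join condition: each staff row is matched to all departments rows instead of just its own

Fix: Specify the join condition linking the foreign key to the parent id

Corrected query:
SELECT c.id, p.name, c.salary FROM departments p JOIN staff c ON c.dept_id = p.id

Result:
id | name        | salary
---+-------------+-------
1  | Engineering | 159582
2  | Sales       | 64063 
3  | Finance     | 175996
4  | Marketing   | 106643
5  | Engineering | 138154
6  | Finance     | 108608
7  | Finance     | 145739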